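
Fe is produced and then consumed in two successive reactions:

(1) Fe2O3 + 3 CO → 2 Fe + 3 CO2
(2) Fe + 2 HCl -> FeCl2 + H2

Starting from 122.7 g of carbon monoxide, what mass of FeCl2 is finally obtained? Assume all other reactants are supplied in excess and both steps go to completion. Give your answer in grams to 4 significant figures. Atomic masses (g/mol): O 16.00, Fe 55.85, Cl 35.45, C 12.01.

370.2 g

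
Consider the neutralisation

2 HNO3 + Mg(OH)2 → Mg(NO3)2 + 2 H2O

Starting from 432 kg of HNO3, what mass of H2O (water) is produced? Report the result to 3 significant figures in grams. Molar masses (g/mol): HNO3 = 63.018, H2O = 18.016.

124000 g

Convert: 432 kg = 432000 g.
n(HNO3) = 432000 g / 63.018 g/mol = 6855 mol.
From the equation the HNO3:H2O mole ratio is 2:2, so n(H2O) = 6855 × 2/2 = 6855 mol.
Mass of H2O = 6855 mol × 18.016 g/mol = 123500 g.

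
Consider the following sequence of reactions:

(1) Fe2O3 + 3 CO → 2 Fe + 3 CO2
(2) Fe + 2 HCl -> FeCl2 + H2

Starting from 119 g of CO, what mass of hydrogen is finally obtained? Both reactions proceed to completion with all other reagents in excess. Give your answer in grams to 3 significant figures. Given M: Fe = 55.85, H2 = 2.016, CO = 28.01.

5.71 g

n(CO) = 119.0 / 28.01 = 4.248 mol.
Step 1 gives a 3:2 ratio of CO to Fe, so n(Fe) = 2.832 mol.
In step 2 the Fe:H2 ratio is 1:1, so n(H2) = 2.832 mol.
Mass of H2 = 2.832 × 2.016 = 5.710 g.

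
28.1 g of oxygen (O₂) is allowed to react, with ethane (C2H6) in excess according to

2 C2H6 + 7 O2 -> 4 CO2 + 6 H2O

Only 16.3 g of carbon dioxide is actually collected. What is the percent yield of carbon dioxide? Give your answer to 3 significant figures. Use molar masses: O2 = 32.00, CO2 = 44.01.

73.8 %

n(O2) = 28.10 g / 32.00 g/mol = 0.8781 mol.
From the equation the O2:CO2 mole ratio is 7:4, so n(CO2) = 0.8781 × 4/7 = 0.5018 mol.
Mass of CO2 = 0.5018 mol × 44.01 g/mol = 22.08 g.
This is the theoretical yield. Percent yield = 16.3 g / 22.08 g × 100% = 73.81%.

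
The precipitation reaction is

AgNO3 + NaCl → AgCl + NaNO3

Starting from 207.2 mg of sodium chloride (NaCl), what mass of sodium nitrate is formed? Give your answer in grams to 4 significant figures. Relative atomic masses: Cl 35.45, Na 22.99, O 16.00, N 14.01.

M(NaCl) = 22.99 + 35.45 = 58.44 g/mol.
M(NaNO3) = 22.99 + 14.01 + 3(16.00) = 85.00 g/mol.
Convert: 207.2 mg = 0.20720 g.
n(NaCl) = 0.20720 g / 58.44 g/mol = 0.0035455 mol.
From the equation the NaCl:NaNO3 mole ratio is 1:1, so n(NaNO3) = 0.0035455 × 1/1 = 0.0035455 mol.
Mass of NaNO3 = 0.0035455 mol × 85.00 g/mol = 0.30137 g.

0.3014 g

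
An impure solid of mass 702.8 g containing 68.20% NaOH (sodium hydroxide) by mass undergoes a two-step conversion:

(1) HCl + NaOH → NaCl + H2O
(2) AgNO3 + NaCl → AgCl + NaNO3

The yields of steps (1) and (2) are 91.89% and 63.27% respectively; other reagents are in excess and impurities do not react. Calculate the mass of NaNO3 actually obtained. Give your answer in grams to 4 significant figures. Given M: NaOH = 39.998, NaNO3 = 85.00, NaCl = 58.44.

592.2 g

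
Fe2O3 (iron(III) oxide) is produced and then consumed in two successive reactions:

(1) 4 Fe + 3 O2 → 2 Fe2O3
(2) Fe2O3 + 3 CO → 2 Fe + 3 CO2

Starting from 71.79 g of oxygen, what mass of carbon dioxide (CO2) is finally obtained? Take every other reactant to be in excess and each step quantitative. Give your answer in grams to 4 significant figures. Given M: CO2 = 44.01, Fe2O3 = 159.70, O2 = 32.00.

197.5 g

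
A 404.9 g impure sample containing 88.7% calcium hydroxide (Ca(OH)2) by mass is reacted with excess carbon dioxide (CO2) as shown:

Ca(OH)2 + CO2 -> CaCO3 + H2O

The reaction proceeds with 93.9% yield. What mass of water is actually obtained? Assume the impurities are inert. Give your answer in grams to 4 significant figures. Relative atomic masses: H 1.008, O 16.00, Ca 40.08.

82.00 g

Pure Ca(OH)2 available = 404.9 g × 0.887 = 359.15 g.
M(Ca(OH)2) = 40.08 + 2(16.00) + 2(1.008) = 74.096 g/mol.
M(H2O) = 2(1.008) + 16.00 = 18.016 g/mol.
n(Ca(OH)2) = 359.15 g / 74.096 g/mol = 4.8470 mol.
From the equation the Ca(OH)2:H2O mole ratio is 1:1, so n(H2O) = 4.8470 × 1/1 = 4.8470 mol.
Mass of H2O = 4.8470 mol × 18.016 g/mol = 87.324 g.
Actual mass collected = 87.324 g × 0.939 = 81.997 g.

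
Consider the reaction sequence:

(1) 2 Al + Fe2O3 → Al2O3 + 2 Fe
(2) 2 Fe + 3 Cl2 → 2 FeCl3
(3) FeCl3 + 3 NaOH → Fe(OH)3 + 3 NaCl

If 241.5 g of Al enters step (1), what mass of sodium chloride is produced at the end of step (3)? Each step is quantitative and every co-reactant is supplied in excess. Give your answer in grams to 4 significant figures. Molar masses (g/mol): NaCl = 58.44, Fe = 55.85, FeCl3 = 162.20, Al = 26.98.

1569 g

n(Al) = 241.5 / 26.98 = 8.9511 mol.
Reaction (1): Al→Fe ratio 2:2 ⇒ n(Fe) = 8.9511 mol.
Reaction (2): Fe→FeCl3 ratio 2:2 ⇒ n(FeCl3) = 8.9511 mol.
Reaction (3): FeCl3→NaCl ratio 1:3 ⇒ n(NaCl) = 26.853 mol.
Mass of NaCl = 26.853 × 58.44 = 1569.3 g.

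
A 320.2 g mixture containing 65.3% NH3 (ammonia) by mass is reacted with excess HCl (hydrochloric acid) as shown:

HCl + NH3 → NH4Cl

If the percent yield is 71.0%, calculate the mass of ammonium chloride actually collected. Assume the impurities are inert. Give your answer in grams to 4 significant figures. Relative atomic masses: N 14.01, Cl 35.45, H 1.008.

Pure NH3 available = 320.2 g × 0.653 = 209.09 g.
M(NH3) = 14.01 + 3(1.008) = 17.034 g/mol.
M(NH4Cl) = 14.01 + 4(1.008) + 35.45 = 53.492 g/mol.
n(NH3) = 209.09 g / 17.034 g/mol = 12.275 mol.
From the equation the NH3:NH4Cl mole ratio is 1:1, so n(NH4Cl) = 12.275 × 1/1 = 12.275 mol.
Mass of NH4Cl = 12.275 mol × 53.492 g/mol = 656.61 g.
Actual mass collected = 656.61 g × 0.710 = 466.19 g.

466.2 g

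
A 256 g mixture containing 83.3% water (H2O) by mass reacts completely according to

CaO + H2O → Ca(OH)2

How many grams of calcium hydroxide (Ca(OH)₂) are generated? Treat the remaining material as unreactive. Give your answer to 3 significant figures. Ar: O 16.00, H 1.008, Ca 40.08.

877 g

Mass of pure H2O = 256 g × 0.833 = 213.2 g.
M(H2O) = 2(1.008) + 16.00 = 18.016 g/mol.
M(Ca(OH)2) = 40.08 + 2(16.00) + 2(1.008) = 74.096 g/mol.
n(H2O) = 213.2 g / 18.016 g/mol = 11.84 mol.
From the equation the H2O:Ca(OH)2 mole ratio is 1:1, so n(Ca(OH)2) = 11.84 × 1/1 = 11.84 mol.
Mass of Ca(OH)2 = 11.84 mol × 74.096 g/mol = 877.0 g.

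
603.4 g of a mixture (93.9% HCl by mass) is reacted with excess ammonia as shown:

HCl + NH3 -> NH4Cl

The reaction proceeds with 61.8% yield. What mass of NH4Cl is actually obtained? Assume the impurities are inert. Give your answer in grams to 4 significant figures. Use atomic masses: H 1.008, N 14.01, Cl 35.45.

Pure HCl available = 603.4 g × 0.939 = 566.59 g.
M(HCl) = 1.008 + 35.45 = 36.458 g/mol.
M(NH4Cl) = 14.01 + 4(1.008) + 35.45 = 53.492 g/mol.
n(HCl) = 566.59 g / 36.458 g/mol = 15.541 mol.
From the equation the HCl:NH4Cl mole ratio is 1:1, so n(NH4Cl) = 15.541 × 1/1 = 15.541 mol.
Mass of NH4Cl = 15.541 mol × 53.492 g/mol = 831.32 g.
Actual mass collected = 831.32 g × 0.618 = 513.75 g.

513.8 g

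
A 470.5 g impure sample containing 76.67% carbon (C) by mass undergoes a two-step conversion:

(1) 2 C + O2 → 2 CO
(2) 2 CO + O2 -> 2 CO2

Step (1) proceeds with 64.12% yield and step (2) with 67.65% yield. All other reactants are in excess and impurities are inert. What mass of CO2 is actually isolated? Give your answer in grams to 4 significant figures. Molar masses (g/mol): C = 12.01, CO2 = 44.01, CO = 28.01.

573.4 g

Pure C = 470.5 × 0.7667 = 360.73 g.
n(C) = 360.73 / 12.01 = 30.036 mol.
Step 1 (C:CO = 2:2): theoretical n(CO) = 30.036 mol; at 64.12% yield, n(CO) = 19.259 mol.
Step 2 (CO:CO2 = 2:2): theoretical n(CO2) = 19.259 mol, so theoretical mass = 19.259 × 44.01 = 847.59 g.
At 67.65% yield, actual mass of CO2 = 847.59 × 0.6765 = 573.40 g.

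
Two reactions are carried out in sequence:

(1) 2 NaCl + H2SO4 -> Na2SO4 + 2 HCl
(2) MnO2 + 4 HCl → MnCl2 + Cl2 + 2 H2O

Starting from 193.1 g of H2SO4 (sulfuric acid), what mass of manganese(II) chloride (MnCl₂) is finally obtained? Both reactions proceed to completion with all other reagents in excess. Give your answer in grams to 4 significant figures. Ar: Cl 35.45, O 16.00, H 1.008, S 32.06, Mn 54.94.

123.9 g

M(H2SO4) = 2(1.008) + 32.06 + 4(16.00) = 98.076 g/mol.
M(MnCl2) = 54.94 + 2(35.45) = 125.84 g/mol.
n(H2SO4) = 193.10 / 98.076 = 1.9689 mol.
Step 1 gives a 1:2 ratio of H2SO4 to HCl, so n(HCl) = 3.9378 mol.
In step 2 the HCl:MnCl2 ratio is 4:1, so n(MnCl2) = 0.98444 mol.
Mass of MnCl2 = 0.98444 × 125.84 = 123.88 g.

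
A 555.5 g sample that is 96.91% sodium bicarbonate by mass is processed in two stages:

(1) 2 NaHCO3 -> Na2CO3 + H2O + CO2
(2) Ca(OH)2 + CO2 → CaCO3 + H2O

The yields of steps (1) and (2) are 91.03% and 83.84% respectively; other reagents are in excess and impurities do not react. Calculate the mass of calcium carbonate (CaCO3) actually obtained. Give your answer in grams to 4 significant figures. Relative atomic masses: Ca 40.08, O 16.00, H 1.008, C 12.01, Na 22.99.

Pure NaHCO3 = 555.5 × 0.9691 = 538.34 g.
M(NaHCO3) = 22.99 + 1.008 + 12.01 + 3(16.00) = 84.008 g/mol.
M(CaCO3) = 40.08 + 12.01 + 3(16.00) = 100.09 g/mol.
n(NaHCO3) = 538.34 / 84.008 = 6.4081 mol.
Step 1 (NaHCO3:CO2 = 2:1): theoretical n(CO2) = 3.2041 mol; at 91.03% yield, n(CO2) = 2.9167 mol.
Step 2 (CO2:CaCO3 = 1:1): theoretical n(CaCO3) = 2.9167 mol, so theoretical mass = 2.9167 × 100.09 = 291.93 g.
At 83.84% yield, actual mass of CaCO3 = 291.93 × 0.8384 = 244.75 g.

244.8 g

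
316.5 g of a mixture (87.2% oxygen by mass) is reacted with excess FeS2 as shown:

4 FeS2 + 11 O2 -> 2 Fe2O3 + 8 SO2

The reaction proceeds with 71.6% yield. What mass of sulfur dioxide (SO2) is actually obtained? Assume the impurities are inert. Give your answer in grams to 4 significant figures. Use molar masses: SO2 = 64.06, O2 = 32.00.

287.7 g

Pure O2 available = 316.5 g × 0.872 = 275.99 g.
n(O2) = 275.99 g / 32.00 g/mol = 8.6246 mol.
From the equation the O2:SO2 mole ratio is 11:8, so n(SO2) = 8.6246 × 8/11 = 6.2725 mol.
Mass of SO2 = 6.2725 mol × 64.06 g/mol = 401.81 g.
Actual mass collected = 401.81 g × 0.716 = 287.70 g.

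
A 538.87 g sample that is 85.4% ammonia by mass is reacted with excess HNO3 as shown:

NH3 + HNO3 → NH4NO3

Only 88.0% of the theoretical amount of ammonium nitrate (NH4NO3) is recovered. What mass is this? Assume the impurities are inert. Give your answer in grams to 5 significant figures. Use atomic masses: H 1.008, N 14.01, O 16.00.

1903.2 g

Pure NH3 available = 538.87 g × 0.854 = 460.195 g.
M(NH3) = 14.01 + 3(1.008) = 17.034 g/mol.
M(NH4NO3) = 2(14.01) + 4(1.008) + 3(16.00) = 80.052 g/mol.
n(NH3) = 460.195 g / 17.034 g/mol = 27.0163 mol.
From the equation the NH3:NH4NO3 mole ratio is 1:1, so n(NH4NO3) = 27.0163 × 1/1 = 27.0163 mol.
Mass of NH4NO3 = 27.0163 mol × 80.052 g/mol = 2162.71 g.
Actual mass collected = 2162.71 g × 0.880 = 1903.18 g.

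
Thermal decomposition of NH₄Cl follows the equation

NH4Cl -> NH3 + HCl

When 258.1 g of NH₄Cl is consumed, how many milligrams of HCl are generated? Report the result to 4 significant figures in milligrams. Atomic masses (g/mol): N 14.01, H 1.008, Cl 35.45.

M(NH4Cl) = 14.01 + 4(1.008) + 35.45 = 53.492 g/mol.
M(HCl) = 1.008 + 35.45 = 36.458 g/mol.
n(NH4Cl) = 258.10 g / 53.492 g/mol = 4.8250 mol.
From the equation the NH4Cl:HCl mole ratio is 1:1, so n(HCl) = 4.8250 × 1/1 = 4.8250 mol.
Mass of HCl = 4.8250 mol × 36.458 g/mol = 175.91 g.
Converting to mg: 175.91 g = 175900 mg.

175900 mg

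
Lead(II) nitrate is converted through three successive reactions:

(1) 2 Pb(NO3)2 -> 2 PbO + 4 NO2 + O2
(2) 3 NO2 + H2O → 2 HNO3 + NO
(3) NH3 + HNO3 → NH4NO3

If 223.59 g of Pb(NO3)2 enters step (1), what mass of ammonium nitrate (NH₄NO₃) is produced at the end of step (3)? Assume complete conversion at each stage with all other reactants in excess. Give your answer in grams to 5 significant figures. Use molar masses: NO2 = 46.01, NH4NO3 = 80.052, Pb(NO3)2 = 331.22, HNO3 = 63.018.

72.052 g

n(Pb(NO3)2) = 223.59 / 331.22 = 0.675050 mol.
Reaction (1): Pb(NO3)2→NO2 ratio 2:4 ⇒ n(NO2) = 1.35010 mol.
Reaction (2): NO2→HNO3 ratio 3:2 ⇒ n(HNO3) = 0.900066 mol.
Reaction (3): HNO3→NH4NO3 ratio 1:1 ⇒ n(NH4NO3) = 0.900066 mol.
Mass of NH4NO3 = 0.900066 × 80.052 = 72.0521 g.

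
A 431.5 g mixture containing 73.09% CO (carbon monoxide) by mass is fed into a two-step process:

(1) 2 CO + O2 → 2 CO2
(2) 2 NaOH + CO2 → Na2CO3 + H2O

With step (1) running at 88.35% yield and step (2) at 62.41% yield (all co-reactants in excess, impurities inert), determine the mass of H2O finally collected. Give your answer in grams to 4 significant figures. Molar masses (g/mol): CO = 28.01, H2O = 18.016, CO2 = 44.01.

Pure CO = 431.5 × 0.7309 = 315.38 g.
n(CO) = 315.38 / 28.01 = 11.260 mol.
Step 1 (CO:CO2 = 2:2): theoretical n(CO2) = 11.260 mol; at 88.35% yield, n(CO2) = 9.9479 mol.
Step 2 (CO2:H2O = 1:1): theoretical n(H2O) = 9.9479 mol, so theoretical mass = 9.9479 × 18.016 = 179.22 g.
At 62.41% yield, actual mass of H2O = 179.22 × 0.6241 = 111.85 g.

111.9 g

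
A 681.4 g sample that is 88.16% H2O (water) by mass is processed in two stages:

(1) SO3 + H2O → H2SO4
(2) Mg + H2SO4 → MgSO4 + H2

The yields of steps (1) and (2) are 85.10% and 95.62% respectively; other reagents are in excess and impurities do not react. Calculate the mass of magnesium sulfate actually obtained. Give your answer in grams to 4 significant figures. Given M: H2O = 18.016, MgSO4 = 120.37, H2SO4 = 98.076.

Pure H2O = 681.4 × 0.8816 = 600.72 g.
n(H2O) = 600.72 / 18.016 = 33.344 mol.
Step 1 (H2O:H2SO4 = 1:1): theoretical n(H2SO4) = 33.344 mol; at 85.10% yield, n(H2SO4) = 28.376 mol.
Step 2 (H2SO4:MgSO4 = 1:1): theoretical n(MgSO4) = 28.376 mol, so theoretical mass = 28.376 × 120.37 = 3415.6 g.
At 95.62% yield, actual mass of MgSO4 = 3415.6 × 0.9562 = 3266.0 g.

3266 g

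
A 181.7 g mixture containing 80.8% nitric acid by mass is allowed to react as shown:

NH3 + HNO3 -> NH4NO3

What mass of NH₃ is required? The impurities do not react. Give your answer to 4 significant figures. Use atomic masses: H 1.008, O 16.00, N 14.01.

39.68 g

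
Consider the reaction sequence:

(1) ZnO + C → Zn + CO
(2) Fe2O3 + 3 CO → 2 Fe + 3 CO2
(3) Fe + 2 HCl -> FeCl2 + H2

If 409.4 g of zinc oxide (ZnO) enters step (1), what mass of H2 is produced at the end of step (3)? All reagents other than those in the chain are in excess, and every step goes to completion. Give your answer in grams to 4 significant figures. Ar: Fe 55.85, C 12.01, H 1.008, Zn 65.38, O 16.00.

M(ZnO) = 65.38 + 16.00 = 81.38 g/mol.
M(H2) = 2(1.008) = 2.016 g/mol.
n(ZnO) = 409.4 / 81.38 = 5.0307 mol.
Reaction (1): ZnO→CO ratio 1:1 ⇒ n(CO) = 5.0307 mol.
Reaction (2): CO→Fe ratio 3:2 ⇒ n(Fe) = 3.3538 mol.
Reaction (3): Fe→H2 ratio 1:1 ⇒ n(H2) = 3.3538 mol.
Mass of H2 = 3.3538 × 2.016 = 6.7613 g.

6.761 g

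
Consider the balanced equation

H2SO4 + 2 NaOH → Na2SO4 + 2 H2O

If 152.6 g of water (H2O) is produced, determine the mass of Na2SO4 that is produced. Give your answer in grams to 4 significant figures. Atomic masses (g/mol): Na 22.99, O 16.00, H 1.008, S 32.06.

M(H2O) = 2(1.008) + 16.00 = 18.016 g/mol.
M(Na2SO4) = 2(22.99) + 32.06 + 4(16.00) = 142.04 g/mol.
n(H2O) = 152.60 g / 18.016 g/mol = 8.4702 mol.
From the equation the H2O:Na2SO4 mole ratio is 2:1, so n(Na2SO4) = 8.4702 × 1/2 = 4.2351 mol.
Mass of Na2SO4 = 4.2351 mol × 142.04 g/mol = 601.56 g.

601.6 g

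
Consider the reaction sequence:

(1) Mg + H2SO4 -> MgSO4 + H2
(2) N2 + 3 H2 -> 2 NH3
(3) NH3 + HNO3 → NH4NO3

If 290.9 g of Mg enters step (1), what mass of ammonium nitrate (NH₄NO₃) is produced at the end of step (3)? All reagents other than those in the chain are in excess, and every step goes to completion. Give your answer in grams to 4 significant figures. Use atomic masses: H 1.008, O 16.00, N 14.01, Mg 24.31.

638.6 g

M(Mg) = 24.31 g/mol.
M(NH4NO3) = 2(14.01) + 4(1.008) + 3(16.00) = 80.052 g/mol.
n(Mg) = 290.9 / 24.31 = 11.966 mol.
Reaction (1): Mg→H2 ratio 1:1 ⇒ n(H2) = 11.966 mol.
Reaction (2): H2→NH3 ratio 3:2 ⇒ n(NH3) = 7.9775 mol.
Reaction (3): NH3→NH4NO3 ratio 1:1 ⇒ n(NH4NO3) = 7.9775 mol.
Mass of NH4NO3 = 7.9775 × 80.052 = 638.62 g.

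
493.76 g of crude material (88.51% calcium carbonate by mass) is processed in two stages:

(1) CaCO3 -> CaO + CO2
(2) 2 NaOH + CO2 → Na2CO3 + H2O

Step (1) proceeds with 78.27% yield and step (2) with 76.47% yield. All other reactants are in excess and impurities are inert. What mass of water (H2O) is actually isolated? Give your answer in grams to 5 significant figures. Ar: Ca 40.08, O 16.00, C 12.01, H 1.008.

47.083 g

Pure CaCO3 = 493.76 × 0.8851 = 437.027 g.
M(CaCO3) = 40.08 + 12.01 + 3(16.00) = 100.09 g/mol.
M(H2O) = 2(1.008) + 16.00 = 18.016 g/mol.
n(CaCO3) = 437.027 / 100.09 = 4.36634 mol.
Step 1 (CaCO3:CO2 = 1:1): theoretical n(CO2) = 4.36634 mol; at 78.27% yield, n(CO2) = 3.41753 mol.
Step 2 (CO2:H2O = 1:1): theoretical n(H2O) = 3.41753 mol, so theoretical mass = 3.41753 × 18.016 = 61.5703 g.
At 76.47% yield, actual mass of H2O = 61.5703 × 0.7647 = 47.0828 g.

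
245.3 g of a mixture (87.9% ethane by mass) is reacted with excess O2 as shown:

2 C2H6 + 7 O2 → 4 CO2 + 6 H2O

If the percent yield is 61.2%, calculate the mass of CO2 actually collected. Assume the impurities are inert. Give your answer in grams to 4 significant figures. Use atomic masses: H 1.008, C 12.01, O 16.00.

Pure C2H6 available = 245.3 g × 0.879 = 215.62 g.
M(C2H6) = 2(12.01) + 6(1.008) = 30.068 g/mol.
M(CO2) = 12.01 + 2(16.00) = 44.01 g/mol.
n(C2H6) = 215.62 g / 30.068 g/mol = 7.1710 mol.
From the equation the C2H6:CO2 mole ratio is 2:4, so n(CO2) = 7.1710 × 4/2 = 14.342 mol.
Mass of CO2 = 14.342 mol × 44.01 g/mol = 631.19 g.
Actual mass collected = 631.19 g × 0.612 = 386.29 g.

386.3 g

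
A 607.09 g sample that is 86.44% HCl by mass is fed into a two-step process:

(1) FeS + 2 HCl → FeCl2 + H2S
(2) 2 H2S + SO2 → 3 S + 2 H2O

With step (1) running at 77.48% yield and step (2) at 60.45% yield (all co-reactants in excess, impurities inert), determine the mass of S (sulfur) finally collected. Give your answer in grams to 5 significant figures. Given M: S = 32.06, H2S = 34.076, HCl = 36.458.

162.10 g

Pure HCl = 607.09 × 0.8644 = 524.769 g.
n(HCl) = 524.769 / 36.458 = 14.3938 mol.
Step 1 (HCl:H2S = 2:1): theoretical n(H2S) = 7.19689 mol; at 77.48% yield, n(H2S) = 5.57615 mol.
Step 2 (H2S:S = 2:3): theoretical n(S) = 8.36423 mol, so theoretical mass = 8.36423 × 32.06 = 268.157 g.
At 60.45% yield, actual mass of S = 268.157 × 0.6045 = 162.101 g.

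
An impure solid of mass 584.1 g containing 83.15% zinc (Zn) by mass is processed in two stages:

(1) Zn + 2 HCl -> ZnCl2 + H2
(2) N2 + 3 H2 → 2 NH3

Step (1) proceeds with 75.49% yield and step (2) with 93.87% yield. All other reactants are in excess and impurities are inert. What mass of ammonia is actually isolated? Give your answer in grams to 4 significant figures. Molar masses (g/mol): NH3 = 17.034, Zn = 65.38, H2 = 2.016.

59.78 g

Pure Zn = 584.1 × 0.8315 = 485.68 g.
n(Zn) = 485.68 / 65.38 = 7.4286 mol.
Step 1 (Zn:H2 = 1:1): theoretical n(H2) = 7.4286 mol; at 75.49% yield, n(H2) = 5.6078 mol.
Step 2 (H2:NH3 = 3:2): theoretical n(NH3) = 3.7385 mol, so theoretical mass = 3.7385 × 17.034 = 63.682 g.
At 93.87% yield, actual mass of NH3 = 63.682 × 0.9387 = 59.779 g.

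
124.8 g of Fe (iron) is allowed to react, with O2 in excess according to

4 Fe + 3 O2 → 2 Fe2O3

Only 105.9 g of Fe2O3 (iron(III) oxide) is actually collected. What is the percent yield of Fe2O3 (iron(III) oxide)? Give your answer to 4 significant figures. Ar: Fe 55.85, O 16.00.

M(Fe) = 55.85 g/mol.
M(Fe2O3) = 2(55.85) + 3(16.00) = 159.70 g/mol.
n(Fe) = 124.80 g / 55.85 g/mol = 2.2346 mol.
From the equation the Fe:Fe2O3 mole ratio is 4:2, so n(Fe2O3) = 2.2346 × 2/4 = 1.1173 mol.
Mass of Fe2O3 = 1.1173 mol × 159.70 g/mol = 178.43 g.
This is the theoretical yield. Percent yield = 105.9 g / 178.43 g × 100% = 59.351%.

59.35 %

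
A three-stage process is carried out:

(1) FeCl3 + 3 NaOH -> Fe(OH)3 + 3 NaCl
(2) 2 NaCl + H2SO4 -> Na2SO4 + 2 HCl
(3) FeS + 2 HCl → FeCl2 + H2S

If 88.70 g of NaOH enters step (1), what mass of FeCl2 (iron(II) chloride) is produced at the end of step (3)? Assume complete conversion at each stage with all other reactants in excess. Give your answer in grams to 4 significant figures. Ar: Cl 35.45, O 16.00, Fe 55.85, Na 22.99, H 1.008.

M(NaOH) = 22.99 + 16.00 + 1.008 = 39.998 g/mol.
M(FeCl2) = 55.85 + 2(35.45) = 126.75 g/mol.
n(NaOH) = 88.70 / 39.998 = 2.2176 mol.
Reaction (1): NaOH→NaCl ratio 3:3 ⇒ n(NaCl) = 2.2176 mol.
Reaction (2): NaCl→HCl ratio 2:2 ⇒ n(HCl) = 2.2176 mol.
Reaction (3): HCl→FeCl2 ratio 2:1 ⇒ n(FeCl2) = 1.1088 mol.
Mass of FeCl2 = 1.1088 × 126.75 = 140.54 g.

140.5 g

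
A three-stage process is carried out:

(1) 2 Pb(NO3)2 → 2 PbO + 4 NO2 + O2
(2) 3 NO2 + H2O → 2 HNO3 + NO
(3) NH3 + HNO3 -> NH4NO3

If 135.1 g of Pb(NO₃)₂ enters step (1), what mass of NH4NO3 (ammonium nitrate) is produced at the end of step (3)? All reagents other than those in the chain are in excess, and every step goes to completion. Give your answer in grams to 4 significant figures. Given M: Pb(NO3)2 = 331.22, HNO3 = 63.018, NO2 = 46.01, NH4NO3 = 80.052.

43.54 g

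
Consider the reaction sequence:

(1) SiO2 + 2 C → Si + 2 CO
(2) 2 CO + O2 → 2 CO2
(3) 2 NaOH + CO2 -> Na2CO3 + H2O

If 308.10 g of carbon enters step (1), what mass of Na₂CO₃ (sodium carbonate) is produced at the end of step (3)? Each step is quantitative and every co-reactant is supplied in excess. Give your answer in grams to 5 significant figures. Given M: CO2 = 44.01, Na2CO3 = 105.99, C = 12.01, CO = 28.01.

n(C) = 308.10 / 12.01 = 25.6536 mol.
Reaction (1): C→CO ratio 2:2 ⇒ n(CO) = 25.6536 mol.
Reaction (2): CO→CO2 ratio 2:2 ⇒ n(CO2) = 25.6536 mol.
Reaction (3): CO2→Na2CO3 ratio 1:1 ⇒ n(Na2CO3) = 25.6536 mol.
Mass of Na2CO3 = 25.6536 × 105.99 = 2719.03 g.

2719.0 g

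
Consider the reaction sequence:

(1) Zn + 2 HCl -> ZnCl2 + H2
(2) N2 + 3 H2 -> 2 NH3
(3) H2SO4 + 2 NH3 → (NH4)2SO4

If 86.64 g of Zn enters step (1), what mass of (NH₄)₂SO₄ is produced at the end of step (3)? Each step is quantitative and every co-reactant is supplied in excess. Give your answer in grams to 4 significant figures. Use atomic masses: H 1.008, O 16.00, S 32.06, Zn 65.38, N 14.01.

M(Zn) = 65.38 g/mol.
M((NH4)2SO4) = 2(14.01) + 8(1.008) + 32.06 + 4(16.00) = 132.144 g/mol.
n(Zn) = 86.64 / 65.38 = 1.3252 mol.
Reaction (1): Zn→H2 ratio 1:1 ⇒ n(H2) = 1.3252 mol.
Reaction (2): H2→NH3 ratio 3:2 ⇒ n(NH3) = 0.88345 mol.
Reaction (3): NH3→(NH4)2SO4 ratio 2:1 ⇒ n((NH4)2SO4) = 0.44173 mol.
Mass of (NH4)2SO4 = 0.44173 × 132.144 = 58.371 g.

58.37 g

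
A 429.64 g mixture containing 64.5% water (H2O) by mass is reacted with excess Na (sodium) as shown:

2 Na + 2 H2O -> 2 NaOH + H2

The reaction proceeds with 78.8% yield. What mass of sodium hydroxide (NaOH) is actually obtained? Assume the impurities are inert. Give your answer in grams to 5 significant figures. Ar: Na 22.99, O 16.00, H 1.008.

484.81 g

Pure H2O available = 429.64 g × 0.645 = 277.118 g.
M(H2O) = 2(1.008) + 16.00 = 18.016 g/mol.
M(NaOH) = 22.99 + 16.00 + 1.008 = 39.998 g/mol.
n(H2O) = 277.118 g / 18.016 g/mol = 15.3818 mol.
From the equation the H2O:NaOH mole ratio is 2:2, so n(NaOH) = 15.3818 × 2/2 = 15.3818 mol.
Mass of NaOH = 15.3818 mol × 39.998 g/mol = 615.240 g.
Actual mass collected = 615.240 g × 0.788 = 484.809 g.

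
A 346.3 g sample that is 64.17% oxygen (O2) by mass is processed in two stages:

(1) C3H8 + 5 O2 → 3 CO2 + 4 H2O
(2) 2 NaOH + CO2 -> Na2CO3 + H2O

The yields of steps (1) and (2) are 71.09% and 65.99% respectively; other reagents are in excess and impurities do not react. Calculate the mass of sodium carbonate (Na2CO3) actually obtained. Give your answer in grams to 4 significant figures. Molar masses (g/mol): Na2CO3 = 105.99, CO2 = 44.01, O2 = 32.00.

Pure O2 = 346.3 × 0.6417 = 222.22 g.
n(O2) = 222.22 / 32.00 = 6.9444 mol.
Step 1 (O2:CO2 = 5:3): theoretical n(CO2) = 4.1666 mol; at 71.09% yield, n(CO2) = 2.9621 mol.
Step 2 (CO2:Na2CO3 = 1:1): theoretical n(Na2CO3) = 2.9621 mol, so theoretical mass = 2.9621 × 105.99 = 313.95 g.
At 65.99% yield, actual mass of Na2CO3 = 313.95 × 0.6599 = 207.17 g.

207.2 g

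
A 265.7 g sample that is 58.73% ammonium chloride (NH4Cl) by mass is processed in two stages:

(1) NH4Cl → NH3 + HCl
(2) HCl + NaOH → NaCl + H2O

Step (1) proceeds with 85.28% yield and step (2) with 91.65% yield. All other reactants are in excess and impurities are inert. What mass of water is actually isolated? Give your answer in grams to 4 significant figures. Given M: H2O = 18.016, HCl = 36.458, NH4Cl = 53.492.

Pure NH4Cl = 265.7 × 0.5873 = 156.05 g.
n(NH4Cl) = 156.05 / 53.492 = 2.9172 mol.
Step 1 (NH4Cl:HCl = 1:1): theoretical n(HCl) = 2.9172 mol; at 85.28% yield, n(HCl) = 2.4878 mol.
Step 2 (HCl:H2O = 1:1): theoretical n(H2O) = 2.4878 mol, so theoretical mass = 2.4878 × 18.016 = 44.820 g.
At 91.65% yield, actual mass of H2O = 44.820 × 0.9165 = 41.077 g.

41.08 g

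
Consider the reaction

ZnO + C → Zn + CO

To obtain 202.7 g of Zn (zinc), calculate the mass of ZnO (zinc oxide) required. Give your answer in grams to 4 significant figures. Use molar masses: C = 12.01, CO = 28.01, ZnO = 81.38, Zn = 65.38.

252.3 g

n(Zn) = 202.70 g / 65.38 g/mol = 3.1003 mol.
From the equation the Zn:ZnO mole ratio is 1:1, so n(ZnO) = 3.1003 × 1/1 = 3.1003 mol.
Mass of ZnO = 3.1003 mol × 81.38 g/mol = 252.31 g.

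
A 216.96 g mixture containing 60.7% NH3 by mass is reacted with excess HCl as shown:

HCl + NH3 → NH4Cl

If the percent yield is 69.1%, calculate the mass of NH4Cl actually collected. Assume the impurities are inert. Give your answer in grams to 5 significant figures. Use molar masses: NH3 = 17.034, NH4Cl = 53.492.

285.77 g

Pure NH3 available = 216.96 g × 0.607 = 131.695 g.
n(NH3) = 131.695 g / 17.034 g/mol = 7.73129 mol.
From the equation the NH3:NH4Cl mole ratio is 1:1, so n(NH4Cl) = 7.73129 × 1/1 = 7.73129 mol.
Mass of NH4Cl = 7.73129 mol × 53.492 g/mol = 413.562 g.
Actual mass collected = 413.562 g × 0.691 = 285.771 g.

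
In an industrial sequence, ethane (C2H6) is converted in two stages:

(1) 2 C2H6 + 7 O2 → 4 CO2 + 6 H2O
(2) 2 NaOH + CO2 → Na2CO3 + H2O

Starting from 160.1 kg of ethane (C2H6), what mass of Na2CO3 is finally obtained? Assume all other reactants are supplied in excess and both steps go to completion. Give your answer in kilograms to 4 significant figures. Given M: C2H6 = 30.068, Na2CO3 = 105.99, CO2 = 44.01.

160.1 kg = 160100 g.
n(C2H6) = 160100 / 30.068 = 5324.6 mol.
Step 1 gives a 2:4 ratio of C2H6 to CO2, so n(CO2) = 10649 mol.
In step 2 the CO2:Na2CO3 ratio is 1:1, so n(Na2CO3) = 10649 mol.
Mass of Na2CO3 = 10649 × 105.99 = 1.1287 × 10^6 g = 1129 kg.

1129 kg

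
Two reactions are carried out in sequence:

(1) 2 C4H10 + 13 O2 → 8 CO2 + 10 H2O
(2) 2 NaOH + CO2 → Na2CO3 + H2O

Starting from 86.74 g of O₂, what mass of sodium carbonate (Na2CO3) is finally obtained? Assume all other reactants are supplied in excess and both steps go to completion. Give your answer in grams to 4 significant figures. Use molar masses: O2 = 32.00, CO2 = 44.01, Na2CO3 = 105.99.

176.8 g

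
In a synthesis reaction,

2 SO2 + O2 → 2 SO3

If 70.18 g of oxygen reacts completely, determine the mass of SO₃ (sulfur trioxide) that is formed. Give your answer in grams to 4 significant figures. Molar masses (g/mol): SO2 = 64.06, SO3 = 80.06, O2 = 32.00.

351.2 g

n(O2) = 70.180 g / 32.00 g/mol = 2.1931 mol.
From the equation the O2:SO3 mole ratio is 1:2, so n(SO3) = 2.1931 × 2/1 = 4.3863 mol.
Mass of SO3 = 4.3863 mol × 80.06 g/mol = 351.16 g.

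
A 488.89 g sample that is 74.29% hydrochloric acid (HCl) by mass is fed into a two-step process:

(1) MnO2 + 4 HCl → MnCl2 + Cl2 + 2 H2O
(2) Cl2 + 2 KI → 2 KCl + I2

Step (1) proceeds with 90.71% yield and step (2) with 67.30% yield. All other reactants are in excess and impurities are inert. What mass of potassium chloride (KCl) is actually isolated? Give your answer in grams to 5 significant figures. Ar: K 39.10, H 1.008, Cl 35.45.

226.69 g

Pure HCl = 488.89 × 0.7429 = 363.196 g.
M(HCl) = 1.008 + 35.45 = 36.458 g/mol.
M(KCl) = 39.10 + 35.45 = 74.55 g/mol.
n(HCl) = 363.196 / 36.458 = 9.96205 mol.
Step 1 (HCl:Cl2 = 4:1): theoretical n(Cl2) = 2.49051 mol; at 90.71% yield, n(Cl2) = 2.25914 mol.
Step 2 (Cl2:KCl = 1:2): theoretical n(KCl) = 4.51829 mol, so theoretical mass = 4.51829 × 74.55 = 336.838 g.
At 67.30% yield, actual mass of KCl = 336.838 × 0.6730 = 226.692 g.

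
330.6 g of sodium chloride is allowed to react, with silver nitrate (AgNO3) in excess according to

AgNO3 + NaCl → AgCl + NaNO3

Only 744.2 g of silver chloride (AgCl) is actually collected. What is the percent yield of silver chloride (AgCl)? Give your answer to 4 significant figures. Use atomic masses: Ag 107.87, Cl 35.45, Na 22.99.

M(NaCl) = 22.99 + 35.45 = 58.44 g/mol.
M(AgCl) = 107.87 + 35.45 = 143.32 g/mol.
n(NaCl) = 330.60 g / 58.44 g/mol = 5.6571 mol.
From the equation the NaCl:AgCl mole ratio is 1:1, so n(AgCl) = 5.6571 × 1/1 = 5.6571 mol.
Mass of AgCl = 5.6571 mol × 143.32 g/mol = 810.77 g.
This is the theoretical yield. Percent yield = 744.2 g / 810.77 g × 100% = 91.789%.

91.79 %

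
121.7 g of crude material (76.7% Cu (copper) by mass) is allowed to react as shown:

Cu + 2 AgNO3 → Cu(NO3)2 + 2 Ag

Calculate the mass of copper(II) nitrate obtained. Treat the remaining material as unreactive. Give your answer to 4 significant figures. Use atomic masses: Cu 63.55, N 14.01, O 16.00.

Mass of pure Cu = 121.7 g × 0.767 = 93.344 g.
M(Cu) = 63.55 g/mol.
M(Cu(NO3)2) = 63.55 + 2(14.01) + 6(16.00) = 187.57 g/mol.
n(Cu) = 93.344 g / 63.55 g/mol = 1.4688 mol.
From the equation the Cu:Cu(NO3)2 mole ratio is 1:1, so n(Cu(NO3)2) = 1.4688 × 1/1 = 1.4688 mol.
Mass of Cu(NO3)2 = 1.4688 mol × 187.57 g/mol = 275.51 g.

275.5 g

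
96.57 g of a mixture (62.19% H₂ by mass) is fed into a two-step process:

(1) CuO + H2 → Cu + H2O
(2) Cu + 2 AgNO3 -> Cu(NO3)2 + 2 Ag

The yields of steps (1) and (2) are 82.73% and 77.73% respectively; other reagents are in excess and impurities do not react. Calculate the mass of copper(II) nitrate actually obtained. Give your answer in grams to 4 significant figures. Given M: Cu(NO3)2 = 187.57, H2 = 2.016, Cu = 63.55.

3593 g

Pure H2 = 96.57 × 0.6219 = 60.057 g.
n(H2) = 60.057 / 2.016 = 29.790 mol.
Step 1 (H2:Cu = 1:1): theoretical n(Cu) = 29.790 mol; at 82.73% yield, n(Cu) = 24.645 mol.
Step 2 (Cu:Cu(NO3)2 = 1:1): theoretical n(Cu(NO3)2) = 24.645 mol, so theoretical mass = 24.645 × 187.57 = 4622.7 g.
At 77.73% yield, actual mass of Cu(NO3)2 = 4622.7 × 0.7773 = 3593.2 g.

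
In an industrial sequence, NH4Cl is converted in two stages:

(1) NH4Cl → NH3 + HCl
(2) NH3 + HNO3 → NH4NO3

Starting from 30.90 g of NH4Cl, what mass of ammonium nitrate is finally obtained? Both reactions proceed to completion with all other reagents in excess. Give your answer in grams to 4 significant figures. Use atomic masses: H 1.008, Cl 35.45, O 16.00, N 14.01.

M(NH4Cl) = 14.01 + 4(1.008) + 35.45 = 53.492 g/mol.
M(NH4NO3) = 2(14.01) + 4(1.008) + 3(16.00) = 80.052 g/mol.
n(NH4Cl) = 30.900 / 53.492 = 0.57766 mol.
Step 1 gives a 1:1 ratio of NH4Cl to NH3, so n(NH3) = 0.57766 mol.
In step 2 the NH3:NH4NO3 ratio is 1:1, so n(NH4NO3) = 0.57766 mol.
Mass of NH4NO3 = 0.57766 × 80.052 = 46.243 g.

46.24 g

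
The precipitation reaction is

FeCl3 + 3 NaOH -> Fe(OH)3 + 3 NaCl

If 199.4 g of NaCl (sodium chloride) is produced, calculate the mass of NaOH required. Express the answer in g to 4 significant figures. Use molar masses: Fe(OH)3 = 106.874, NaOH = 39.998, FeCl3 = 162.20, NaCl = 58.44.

136.5 g

n(NaCl) = 199.40 g / 58.44 g/mol = 3.4120 mol.
From the equation the NaCl:NaOH mole ratio is 3:3, so n(NaOH) = 3.4120 × 3/3 = 3.4120 mol.
Mass of NaOH = 3.4120 mol × 39.998 g/mol = 136.48 g.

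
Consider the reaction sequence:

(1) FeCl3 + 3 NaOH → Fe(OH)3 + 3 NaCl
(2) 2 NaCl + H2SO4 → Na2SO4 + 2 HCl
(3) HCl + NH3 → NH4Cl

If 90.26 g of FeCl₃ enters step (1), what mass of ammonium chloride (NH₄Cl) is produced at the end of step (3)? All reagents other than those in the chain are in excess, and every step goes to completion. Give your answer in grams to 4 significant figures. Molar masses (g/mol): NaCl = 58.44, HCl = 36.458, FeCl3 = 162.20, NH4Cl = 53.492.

n(FeCl3) = 90.26 / 162.20 = 0.55647 mol.
Reaction (1): FeCl3→NaCl ratio 1:3 ⇒ n(NaCl) = 1.6694 mol.
Reaction (2): NaCl→HCl ratio 2:2 ⇒ n(HCl) = 1.6694 mol.
Reaction (3): HCl→NH4Cl ratio 1:1 ⇒ n(NH4Cl) = 1.6694 mol.
Mass of NH4Cl = 1.6694 × 53.492 = 89.301 g.

89.30 g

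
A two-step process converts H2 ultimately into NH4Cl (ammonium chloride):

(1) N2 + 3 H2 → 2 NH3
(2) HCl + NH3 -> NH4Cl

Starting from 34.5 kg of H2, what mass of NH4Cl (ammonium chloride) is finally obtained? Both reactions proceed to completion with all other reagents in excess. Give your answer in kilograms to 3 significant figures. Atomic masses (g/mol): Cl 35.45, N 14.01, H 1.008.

610 kg

M(H2) = 2(1.008) = 2.016 g/mol.
M(NH4Cl) = 14.01 + 4(1.008) + 35.45 = 53.492 g/mol.
34.5 kg = 34500 g.
n(H2) = 34500 / 2.016 = 17110 mol.
Step 1 gives a 3:2 ratio of H2 to NH3, so n(NH3) = 11410 mol.
In step 2 the NH3:NH4Cl ratio is 1:1, so n(NH4Cl) = 11410 mol.
Mass of NH4Cl = 11410 × 53.492 = 610300 g = 610 kg.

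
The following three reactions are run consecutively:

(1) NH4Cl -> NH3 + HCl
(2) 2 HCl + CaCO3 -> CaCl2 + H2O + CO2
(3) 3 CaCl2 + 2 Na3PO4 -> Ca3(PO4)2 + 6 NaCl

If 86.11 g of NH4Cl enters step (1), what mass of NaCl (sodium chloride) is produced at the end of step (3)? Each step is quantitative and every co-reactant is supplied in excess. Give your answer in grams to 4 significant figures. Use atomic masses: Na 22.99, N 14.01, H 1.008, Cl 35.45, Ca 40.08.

M(NH4Cl) = 14.01 + 4(1.008) + 35.45 = 53.492 g/mol.
M(NaCl) = 22.99 + 35.45 = 58.44 g/mol.
n(NH4Cl) = 86.11 / 53.492 = 1.6098 mol.
Reaction (1): NH4Cl→HCl ratio 1:1 ⇒ n(HCl) = 1.6098 mol.
Reaction (2): HCl→CaCl2 ratio 2:1 ⇒ n(CaCl2) = 0.80489 mol.
Reaction (3): CaCl2→NaCl ratio 3:6 ⇒ n(NaCl) = 1.6098 mol.
Mass of NaCl = 1.6098 × 58.44 = 94.075 g.

94.08 g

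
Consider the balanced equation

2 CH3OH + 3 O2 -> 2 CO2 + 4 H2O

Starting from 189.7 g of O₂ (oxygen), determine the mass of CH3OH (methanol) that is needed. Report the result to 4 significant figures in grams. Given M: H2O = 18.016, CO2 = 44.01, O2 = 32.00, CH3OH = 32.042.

n(O2) = 189.70 g / 32.00 g/mol = 5.9281 mol.
From the equation the O2:CH3OH mole ratio is 3:2, so n(CH3OH) = 5.9281 × 2/3 = 3.9521 mol.
Mass of CH3OH = 3.9521 mol × 32.042 g/mol = 126.63 g.

126.6 g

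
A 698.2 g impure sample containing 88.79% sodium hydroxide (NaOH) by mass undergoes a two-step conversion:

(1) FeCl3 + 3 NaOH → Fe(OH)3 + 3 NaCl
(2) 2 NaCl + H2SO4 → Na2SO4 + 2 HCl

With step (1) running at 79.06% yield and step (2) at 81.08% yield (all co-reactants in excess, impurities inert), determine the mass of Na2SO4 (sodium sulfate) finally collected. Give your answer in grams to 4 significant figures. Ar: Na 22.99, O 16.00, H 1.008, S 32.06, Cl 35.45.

705.6 g

Pure NaOH = 698.2 × 0.8879 = 619.93 g.
M(NaOH) = 22.99 + 16.00 + 1.008 = 39.998 g/mol.
M(Na2SO4) = 2(22.99) + 32.06 + 4(16.00) = 142.04 g/mol.
n(NaOH) = 619.93 / 39.998 = 15.499 mol.
Step 1 (NaOH:NaCl = 3:3): theoretical n(NaCl) = 15.499 mol; at 79.06% yield, n(NaCl) = 12.254 mol.
Step 2 (NaCl:Na2SO4 = 2:1): theoretical n(Na2SO4) = 6.1268 mol, so theoretical mass = 6.1268 × 142.04 = 870.25 g.
At 81.08% yield, actual mass of Na2SO4 = 870.25 × 0.8108 = 705.60 g.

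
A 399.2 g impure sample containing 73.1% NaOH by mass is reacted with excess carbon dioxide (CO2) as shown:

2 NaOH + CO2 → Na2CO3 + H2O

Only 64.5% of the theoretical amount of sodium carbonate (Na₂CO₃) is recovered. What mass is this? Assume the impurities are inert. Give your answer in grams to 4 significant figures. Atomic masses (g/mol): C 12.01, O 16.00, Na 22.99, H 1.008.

249.4 g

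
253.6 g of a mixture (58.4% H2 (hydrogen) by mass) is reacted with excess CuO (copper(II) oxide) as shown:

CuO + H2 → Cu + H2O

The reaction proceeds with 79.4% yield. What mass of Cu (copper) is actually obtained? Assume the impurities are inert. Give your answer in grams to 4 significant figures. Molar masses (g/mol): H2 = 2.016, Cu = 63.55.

Pure H2 available = 253.6 g × 0.584 = 148.10 g.
n(H2) = 148.10 g / 2.016 g/mol = 73.463 mol.
From the equation the H2:Cu mole ratio is 1:1, so n(Cu) = 73.463 × 1/1 = 73.463 mol.
Mass of Cu = 73.463 mol × 63.55 g/mol = 4668.6 g.
Actual mass collected = 4668.6 g × 0.794 = 3706.9 g.

3707 g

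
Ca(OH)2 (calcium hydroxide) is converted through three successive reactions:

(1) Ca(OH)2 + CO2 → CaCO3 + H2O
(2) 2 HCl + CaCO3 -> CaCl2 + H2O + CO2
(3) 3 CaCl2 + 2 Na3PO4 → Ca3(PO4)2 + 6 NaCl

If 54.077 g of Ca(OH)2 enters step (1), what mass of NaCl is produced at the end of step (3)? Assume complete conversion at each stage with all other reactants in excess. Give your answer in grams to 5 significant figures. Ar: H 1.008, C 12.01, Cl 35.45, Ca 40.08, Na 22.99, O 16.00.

85.302 g

M(Ca(OH)2) = 40.08 + 2(16.00) + 2(1.008) = 74.096 g/mol.
M(NaCl) = 22.99 + 35.45 = 58.44 g/mol.
n(Ca(OH)2) = 54.077 / 74.096 = 0.729823 mol.
Reaction (1): Ca(OH)2→CaCO3 ratio 1:1 ⇒ n(CaCO3) = 0.729823 mol.
Reaction (2): CaCO3→CaCl2 ratio 1:1 ⇒ n(CaCl2) = 0.729823 mol.
Reaction (3): CaCl2→NaCl ratio 3:6 ⇒ n(NaCl) = 1.45965 mol.
Mass of NaCl = 1.45965 × 58.44 = 85.3018 g.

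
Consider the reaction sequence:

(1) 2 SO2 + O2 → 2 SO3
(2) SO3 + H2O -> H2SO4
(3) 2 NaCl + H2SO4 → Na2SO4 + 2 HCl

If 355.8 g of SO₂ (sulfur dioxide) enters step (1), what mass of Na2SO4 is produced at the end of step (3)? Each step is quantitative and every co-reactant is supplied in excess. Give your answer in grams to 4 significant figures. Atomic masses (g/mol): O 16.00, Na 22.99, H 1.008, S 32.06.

M(SO2) = 32.06 + 2(16.00) = 64.06 g/mol.
M(Na2SO4) = 2(22.99) + 32.06 + 4(16.00) = 142.04 g/mol.
n(SO2) = 355.8 / 64.06 = 5.5542 mol.
Reaction (1): SO2→SO3 ratio 2:2 ⇒ n(SO3) = 5.5542 mol.
Reaction (2): SO3→H2SO4 ratio 1:1 ⇒ n(H2SO4) = 5.5542 mol.
Reaction (3): H2SO4→Na2SO4 ratio 1:1 ⇒ n(Na2SO4) = 5.5542 mol.
Mass of Na2SO4 = 5.5542 × 142.04 = 788.91 g.

788.9 g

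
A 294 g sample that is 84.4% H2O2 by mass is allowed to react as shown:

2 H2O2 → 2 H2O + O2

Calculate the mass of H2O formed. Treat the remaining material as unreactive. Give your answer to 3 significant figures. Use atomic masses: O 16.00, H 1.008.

131 g

Mass of pure H2O2 = 294 g × 0.844 = 248.1 g.
M(H2O2) = 2(1.008) + 2(16.00) = 34.016 g/mol.
M(H2O) = 2(1.008) + 16.00 = 18.016 g/mol.
n(H2O2) = 248.1 g / 34.016 g/mol = 7.295 mol.
From the equation the H2O2:H2O mole ratio is 2:2, so n(H2O) = 7.295 × 2/2 = 7.295 mol.
Mass of H2O = 7.295 mol × 18.016 g/mol = 131.4 g.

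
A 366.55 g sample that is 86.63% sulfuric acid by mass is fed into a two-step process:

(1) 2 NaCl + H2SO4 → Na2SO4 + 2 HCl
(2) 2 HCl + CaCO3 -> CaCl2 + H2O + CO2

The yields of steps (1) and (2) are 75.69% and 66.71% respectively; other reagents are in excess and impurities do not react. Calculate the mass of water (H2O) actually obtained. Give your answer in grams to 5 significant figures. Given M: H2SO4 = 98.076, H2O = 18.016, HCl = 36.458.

29.453 g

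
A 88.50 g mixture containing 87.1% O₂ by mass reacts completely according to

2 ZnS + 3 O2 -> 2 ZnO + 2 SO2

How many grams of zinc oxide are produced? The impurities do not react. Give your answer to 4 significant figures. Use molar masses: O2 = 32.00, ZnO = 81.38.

Mass of pure O2 = 88.50 g × 0.871 = 77.084 g.
n(O2) = 77.084 g / 32.00 g/mol = 2.4089 mol.
From the equation the O2:ZnO mole ratio is 3:2, so n(ZnO) = 2.4089 × 2/3 = 1.6059 mol.
Mass of ZnO = 1.6059 mol × 81.38 g/mol = 130.69 g.

130.7 g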